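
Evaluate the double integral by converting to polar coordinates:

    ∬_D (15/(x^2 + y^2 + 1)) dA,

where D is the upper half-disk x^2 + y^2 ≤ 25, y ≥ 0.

The region D is 0 ≤ r ≤ 5, 0 ≤ θ ≤ π in polar coordinates, where x = r cos(θ), y = r sin(θ), and dA = r dr dθ.

Under the substitution, the integrand becomes 15/(r^2 + 1), so

    ∬_D (15/(x^2 + y^2 + 1)) dA = ∫_{0}^{π} ∫_{0}^{5} (15/(r^2 + 1)) · r dr dθ.

Inner integral (in r): ∫_{0}^{5} (15/(r^2 + 1)) · r dr = 15log(26)/2.

Outer integral (in θ): ∫_{0}^{π} (15log(26)/2) dθ = 15π log(26)/2.

Therefore ∬_D (15/(x^2 + y^2 + 1)) dA = 15π log(26)/2.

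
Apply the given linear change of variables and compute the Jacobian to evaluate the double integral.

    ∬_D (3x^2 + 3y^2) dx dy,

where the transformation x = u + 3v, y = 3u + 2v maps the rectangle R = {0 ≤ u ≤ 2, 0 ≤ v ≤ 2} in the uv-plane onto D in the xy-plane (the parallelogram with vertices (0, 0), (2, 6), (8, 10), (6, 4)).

Compute the Jacobian determinant of (x, y) with respect to (u, v):

    ∂(x,y)/∂(u,v) = | 1  3 | = (1)(2) - (3)(3) = -7.
                   | 3  2 |

Its absolute value is |J| = 7 (the area scaling factor).

Substituting x = u + 3v, y = 3u + 2v into the integrand,

    3x^2 + 3y^2 → 30u^2 + 54u v + 39v^2,

so the integral becomes

    ∬_R (30u^2 + 54u v + 39v^2) · |J| du dv = ∫_0^2 ∫_0^2 (210u^2 + 378u v + 273v^2) dv du.

Inner (v): 420u^2 + 756u + 728.
Outer (u): 4088.

Therefore ∬_D (3x^2 + 3y^2) dx dy = 4088.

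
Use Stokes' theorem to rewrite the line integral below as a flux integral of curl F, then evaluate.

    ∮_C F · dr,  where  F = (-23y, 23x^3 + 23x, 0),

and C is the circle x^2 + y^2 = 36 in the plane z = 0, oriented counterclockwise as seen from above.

Let S be the flat disk x^2 + y^2 ≤ 36 in the plane z = 0, with upward unit normal n̂ = ẑ. By Stokes' theorem,

    ∮_C F · dr = ∬_S (∇ × F) · n̂ dS = ∬_D (curl F)_z dA,

where D is the disk x^2 + y^2 ≤ 36.

Compute the curl of F = (-23y, 23x^3 + 23x, 0):
    (∇ × F)_x = ∂F_z/∂y - ∂F_y/∂z = 0,
    (∇ × F)_y = ∂F_x/∂z - ∂F_z/∂x = 0,
    (∇ × F)_z = ∂F_y/∂x - ∂F_x/∂y = 69x^2 + 46.

On z = 0, (curl F)_z = 69x^2 + 46.

Convert to polar (x = r cos θ, y = r sin θ, dA = r dr dθ); the integrand becomes 69r^2cos(θ)^2 + 46, so

    ∬_D (curl F)_z dA = ∫_0^{2π} ∫_0^{6} (69r^2cos(θ)^2 + 46) · r dr dθ.

Inner (r from 0 to 6): 22356cos(θ)^2 + 828.
Outer (θ from 0 to 2π): 24012π.

Therefore ∮_C F · dr = 24012π.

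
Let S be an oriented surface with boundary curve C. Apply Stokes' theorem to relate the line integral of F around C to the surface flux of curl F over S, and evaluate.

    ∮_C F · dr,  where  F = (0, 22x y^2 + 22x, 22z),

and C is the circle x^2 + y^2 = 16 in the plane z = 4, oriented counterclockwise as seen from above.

Let S be the flat disk x^2 + y^2 ≤ 16 in the plane z = 4, with upward unit normal n̂ = ẑ. By Stokes' theorem,

    ∮_C F · dr = ∬_S (∇ × F) · n̂ dS = ∬_D (curl F)_z dA,

where D is the disk x^2 + y^2 ≤ 16.

Compute the curl of F = (0, 22x y^2 + 22x, 22z):
    (∇ × F)_x = ∂F_z/∂y - ∂F_y/∂z = 0,
    (∇ × F)_y = ∂F_x/∂z - ∂F_z/∂x = 0,
    (∇ × F)_z = ∂F_y/∂x - ∂F_x/∂y = 22y^2 + 22.

On z = 4, (curl F)_z = 22y^2 + 22.

Convert to polar (x = r cos θ, y = r sin θ, dA = r dr dθ); the integrand becomes 22r^2sin(θ)^2 + 22, so

    ∬_D (curl F)_z dA = ∫_0^{2π} ∫_0^{4} (22r^2sin(θ)^2 + 22) · r dr dθ.

Inner (r from 0 to 4): 1408sin(θ)^2 + 176.
Outer (θ from 0 to 2π): 1760π.

Therefore ∮_C F · dr = 1760π.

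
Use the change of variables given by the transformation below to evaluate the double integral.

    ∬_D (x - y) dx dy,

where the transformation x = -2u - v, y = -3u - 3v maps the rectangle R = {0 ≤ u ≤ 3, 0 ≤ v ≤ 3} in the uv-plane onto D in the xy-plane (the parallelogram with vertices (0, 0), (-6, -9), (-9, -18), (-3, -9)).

Compute the Jacobian determinant of (x, y) with respect to (u, v):

    ∂(x,y)/∂(u,v) = | -2  -1 | = (-2)(-3) - (-1)(-3) = 3.
                   | -3  -3 |

Its absolute value is |J| = 3 (the area scaling factor).

Substituting x = -2u - v, y = -3u - 3v into the integrand,

    x - y → u + 2v,

so the integral becomes

    ∬_R (u + 2v) · |J| du dv = ∫_0^3 ∫_0^3 (3u + 6v) dv du.

Inner (v): 9u + 27.
Outer (u): 243/2.

Therefore ∬_D (x - y) dx dy = 243/2.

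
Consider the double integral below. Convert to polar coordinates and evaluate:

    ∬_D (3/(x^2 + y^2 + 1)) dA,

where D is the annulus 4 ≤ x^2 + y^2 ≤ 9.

The region D is 2 ≤ r ≤ 3, 0 ≤ θ ≤ 2π in polar coordinates, where x = r cos(θ), y = r sin(θ), and dA = r dr dθ.

Under the substitution, the integrand becomes 3/(r^2 + 1), so

    ∬_D (3/(x^2 + y^2 + 1)) dA = ∫_{0}^{2π} ∫_{2}^{3} (3/(r^2 + 1)) · r dr dθ.

Inner integral (in r): ∫_{2}^{3} (3/(r^2 + 1)) · r dr = 3log(2)/2.

Outer integral (in θ): ∫_{0}^{2π} (3log(2)/2) dθ = 3π log(2).

Therefore ∬_D (3/(x^2 + y^2 + 1)) dA = 3π log(2).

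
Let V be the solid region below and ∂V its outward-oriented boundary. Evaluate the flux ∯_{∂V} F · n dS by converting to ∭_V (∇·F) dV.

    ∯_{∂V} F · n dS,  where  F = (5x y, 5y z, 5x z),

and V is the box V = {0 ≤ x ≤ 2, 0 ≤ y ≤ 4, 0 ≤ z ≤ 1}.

By the divergence theorem,

    ∯_{∂V} F · n dS = ∭_V (∇ · F) dV.

Compute the divergence:
    ∇ · F = ∂F_x/∂x + ∂F_y/∂y + ∂F_z/∂z = 5y + 5z + 5x = 5x + 5y + 5z.

V is a rectangular box, so dV = dx dy dz with 0 ≤ x ≤ 2, 0 ≤ y ≤ 4, 0 ≤ z ≤ 1.

Integrate (5x + 5y + 5z) over V as an iterated integral:

    ∭_V (∇·F) dV = ∫_0^{2} ∫_0^{4} ∫_0^{1} (5x + 5y + 5z) dz dy dx.

Inner (z from 0 to 1): 5x + 5y + 5/2.
Middle (y from 0 to 4): 20x + 50.
Outer (x from 0 to 2): 140.

Therefore ∯_{∂V} F · n dS = 140.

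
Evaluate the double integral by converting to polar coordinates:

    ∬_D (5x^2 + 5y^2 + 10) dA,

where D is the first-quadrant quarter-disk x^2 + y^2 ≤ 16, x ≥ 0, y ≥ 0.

The region D is 0 ≤ r ≤ 4, 0 ≤ θ ≤ π/2 in polar coordinates, where x = r cos(θ), y = r sin(θ), and dA = r dr dθ.

Under the substitution, the integrand becomes 5r^2 + 10, so

    ∬_D (5x^2 + 5y^2 + 10) dA = ∫_{0}^{π/2} ∫_{0}^{4} (5r^2 + 10) · r dr dθ.

Inner integral (in r): ∫_{0}^{4} (5r^2 + 10) · r dr = 400.

Outer integral (in θ): ∫_{0}^{π/2} (400) dθ = 200π.

Therefore ∬_D (5x^2 + 5y^2 + 10) dA = 200π.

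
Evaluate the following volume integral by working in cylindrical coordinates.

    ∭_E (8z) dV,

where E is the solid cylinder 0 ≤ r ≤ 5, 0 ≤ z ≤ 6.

In cylindrical coordinates, x = r cos(θ), y = r sin(θ), z = z, and dV = r dr dθ dz.

The integrand becomes 8z, so

    ∭_E (8z) dV = ∫_{0}^{2π} ∫_{0}^{5} ∫_{0}^{6} (8z) · r dz dr dθ.

Inner (z): 144r.
Middle (r from 0 to 5): 1800.
Outer (θ): 3600π.

Therefore the triple integral equals 3600π.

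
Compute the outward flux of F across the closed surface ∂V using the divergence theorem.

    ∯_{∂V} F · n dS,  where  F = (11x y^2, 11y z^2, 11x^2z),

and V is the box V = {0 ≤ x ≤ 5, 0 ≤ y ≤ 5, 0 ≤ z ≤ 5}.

By the divergence theorem,

    ∯_{∂V} F · n dS = ∭_V (∇ · F) dV.

Compute the divergence:
    ∇ · F = ∂F_x/∂x + ∂F_y/∂y + ∂F_z/∂z = 11y^2 + 11z^2 + 11x^2 = 11x^2 + 11y^2 + 11z^2.

V is a rectangular box, so dV = dx dy dz with 0 ≤ x ≤ 5, 0 ≤ y ≤ 5, 0 ≤ z ≤ 5.

Integrate (11x^2 + 11y^2 + 11z^2) over V as an iterated integral:

    ∭_V (∇·F) dV = ∫_0^{5} ∫_0^{5} ∫_0^{5} (11x^2 + 11y^2 + 11z^2) dz dy dx.

Inner (z from 0 to 5): 55x^2 + 55y^2 + 1375/3.
Middle (y from 0 to 5): 275x^2 + 13750/3.
Outer (x from 0 to 5): 34375.

Therefore ∯_{∂V} F · n dS = 34375.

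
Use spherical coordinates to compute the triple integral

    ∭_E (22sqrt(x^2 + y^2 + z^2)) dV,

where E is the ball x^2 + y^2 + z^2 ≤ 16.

In spherical coordinates, x = ρ sin(φ) cos(θ), y = ρ sin(φ) sin(θ), z = ρ cos(φ), and dV = ρ^2 sin(φ) dρ dφ dθ.

The integrand becomes 22ρ, so

    ∭_E (22sqrt(x^2 + y^2 + z^2)) dV = ∫_{0}^{2π} ∫_{0}^{π} ∫_{0}^{4} (22ρ) · ρ^2 sin(φ) dρ dφ dθ.

Inner (ρ): 1408sin(φ).
Middle (φ): 2816.
Outer (θ): 5632π.

Therefore the triple integral equals 5632π.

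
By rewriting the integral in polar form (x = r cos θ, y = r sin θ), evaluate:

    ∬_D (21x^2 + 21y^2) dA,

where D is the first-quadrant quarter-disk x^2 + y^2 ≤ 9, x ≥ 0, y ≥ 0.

The region D is 0 ≤ r ≤ 3, 0 ≤ θ ≤ π/2 in polar coordinates, where x = r cos(θ), y = r sin(θ), and dA = r dr dθ.

Under the substitution, the integrand becomes 21r^2, so

    ∬_D (21x^2 + 21y^2) dA = ∫_{0}^{π/2} ∫_{0}^{3} (21r^2) · r dr dθ.

Inner integral (in r): ∫_{0}^{3} (21r^2) · r dr = 1701/4.

Outer integral (in θ): ∫_{0}^{π/2} (1701/4) dθ = 1701π/8.

Therefore ∬_D (21x^2 + 21y^2) dA = 1701π/8.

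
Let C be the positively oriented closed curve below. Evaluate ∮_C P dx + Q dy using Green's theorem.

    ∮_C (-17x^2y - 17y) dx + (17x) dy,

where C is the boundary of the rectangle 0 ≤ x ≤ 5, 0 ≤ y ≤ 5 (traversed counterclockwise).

Green's theorem converts the closed line integral into a double integral over the enclosed region D:

    ∮_C P dx + Q dy = ∬_D (∂Q/∂x - ∂P/∂y) dA.

Here P = -17x^2y - 17y, Q = 17x, so

    ∂Q/∂x = 17,    ∂P/∂y = -17x^2 - 17,
    ∂Q/∂x - ∂P/∂y = 17x^2 + 34.

D is the region 0 ≤ x ≤ 5, 0 ≤ y ≤ 5. Evaluating the double integral:

    ∬_D (17x^2 + 34) dA = ∫_0^{5} ∫_0^{5} (17x^2 + 34) dy dx.

Inner (y from 0 to 5): 85x^2 + 170.
Outer (x from 0 to 5): 13175/3.

Therefore ∮_C P dx + Q dy = 13175/3.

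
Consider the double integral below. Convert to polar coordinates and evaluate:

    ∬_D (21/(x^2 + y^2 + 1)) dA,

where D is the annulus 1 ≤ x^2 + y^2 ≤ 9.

The region D is 1 ≤ r ≤ 3, 0 ≤ θ ≤ 2π in polar coordinates, where x = r cos(θ), y = r sin(θ), and dA = r dr dθ.

Under the substitution, the integrand becomes 21/(r^2 + 1), so

    ∬_D (21/(x^2 + y^2 + 1)) dA = ∫_{0}^{2π} ∫_{1}^{3} (21/(r^2 + 1)) · r dr dθ.

Inner integral (in r): ∫_{1}^{3} (21/(r^2 + 1)) · r dr = 21log(5)/2.

Outer integral (in θ): ∫_{0}^{2π} (21log(5)/2) dθ = 21π log(5).

Therefore ∬_D (21/(x^2 + y^2 + 1)) dA = 21π log(5).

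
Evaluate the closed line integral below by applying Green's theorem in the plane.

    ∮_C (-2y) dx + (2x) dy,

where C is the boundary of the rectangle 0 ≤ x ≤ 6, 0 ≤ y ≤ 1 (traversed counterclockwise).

Green's theorem converts the closed line integral into a double integral over the enclosed region D:

    ∮_C P dx + Q dy = ∬_D (∂Q/∂x - ∂P/∂y) dA.

Here P = -2y, Q = 2x, so

    ∂Q/∂x = 2,    ∂P/∂y = -2,
    ∂Q/∂x - ∂P/∂y = 4.

D is the region 0 ≤ x ≤ 6, 0 ≤ y ≤ 1. Evaluating the double integral:

    ∬_D (4) dA = ∫_0^{6} ∫_0^{1} (4) dy dx.

Inner (y from 0 to 1): 4.
Outer (x from 0 to 6): 24.

Therefore ∮_C P dx + Q dy = 24.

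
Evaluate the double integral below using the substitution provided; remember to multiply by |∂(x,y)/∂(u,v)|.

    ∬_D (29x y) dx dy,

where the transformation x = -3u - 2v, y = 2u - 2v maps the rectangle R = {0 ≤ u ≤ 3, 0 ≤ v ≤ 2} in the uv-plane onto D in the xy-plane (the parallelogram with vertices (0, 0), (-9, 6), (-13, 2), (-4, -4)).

Compute the Jacobian determinant of (x, y) with respect to (u, v):

    ∂(x,y)/∂(u,v) = | -3  -2 | = (-3)(-2) - (-2)(2) = 10.
                   | 2  -2 |

Its absolute value is |J| = 10 (the area scaling factor).

Substituting x = -3u - 2v, y = 2u - 2v into the integrand,

    29x y → -174u^2 + 58u v + 116v^2,

so the integral becomes

    ∬_R (-174u^2 + 58u v + 116v^2) · |J| du dv = ∫_0^3 ∫_0^2 (-1740u^2 + 580u v + 1160v^2) dv du.

Inner (v): -3480u^2 + 1160u + 9280/3.
Outer (u): -16820.

Therefore ∬_D (29x y) dx dy = -16820.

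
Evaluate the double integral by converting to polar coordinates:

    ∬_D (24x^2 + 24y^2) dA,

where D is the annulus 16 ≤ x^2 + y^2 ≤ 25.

The region D is 4 ≤ r ≤ 5, 0 ≤ θ ≤ 2π in polar coordinates, where x = r cos(θ), y = r sin(θ), and dA = r dr dθ.

Under the substitution, the integrand becomes 24r^2, so

    ∬_D (24x^2 + 24y^2) dA = ∫_{0}^{2π} ∫_{4}^{5} (24r^2) · r dr dθ.

Inner integral (in r): ∫_{4}^{5} (24r^2) · r dr = 2214.

Outer integral (in θ): ∫_{0}^{2π} (2214) dθ = 4428π.

Therefore ∬_D (24x^2 + 24y^2) dA = 4428π.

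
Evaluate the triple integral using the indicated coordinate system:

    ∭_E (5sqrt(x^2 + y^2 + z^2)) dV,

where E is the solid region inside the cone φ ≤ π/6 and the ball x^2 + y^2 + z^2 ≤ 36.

In spherical coordinates, x = ρ sin(φ) cos(θ), y = ρ sin(φ) sin(θ), z = ρ cos(φ), and dV = ρ^2 sin(φ) dρ dφ dθ.

The integrand becomes 5ρ, so

    ∭_E (5sqrt(x^2 + y^2 + z^2)) dV = ∫_{0}^{2π} ∫_{0}^{π/6} ∫_{0}^{6} (5ρ) · ρ^2 sin(φ) dρ dφ dθ.

Inner (ρ): 1620sin(φ).
Middle (φ): 1620 - 810sqrt(3).
Outer (θ): 1620π (2 - sqrt(3)).

Therefore the triple integral equals 1620π (2 - sqrt(3)).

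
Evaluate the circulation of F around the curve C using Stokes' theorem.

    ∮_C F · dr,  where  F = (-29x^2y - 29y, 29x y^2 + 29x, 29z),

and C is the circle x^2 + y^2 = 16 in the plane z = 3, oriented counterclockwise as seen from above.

Let S be the flat disk x^2 + y^2 ≤ 16 in the plane z = 3, with upward unit normal n̂ = ẑ. By Stokes' theorem,

    ∮_C F · dr = ∬_S (∇ × F) · n̂ dS = ∬_D (curl F)_z dA,

where D is the disk x^2 + y^2 ≤ 16.

Compute the curl of F = (-29x^2y - 29y, 29x y^2 + 29x, 29z):
    (∇ × F)_x = ∂F_z/∂y - ∂F_y/∂z = 0,
    (∇ × F)_y = ∂F_x/∂z - ∂F_z/∂x = 0,
    (∇ × F)_z = ∂F_y/∂x - ∂F_x/∂y = 29x^2 + 29y^2 + 58.

On z = 3, (curl F)_z = 29x^2 + 29y^2 + 58.

Convert to polar (x = r cos θ, y = r sin θ, dA = r dr dθ); the integrand becomes 29r^2 + 58, so

    ∬_D (curl F)_z dA = ∫_0^{2π} ∫_0^{4} (29r^2 + 58) · r dr dθ.

Inner (r from 0 to 4): 2320.
Outer (θ from 0 to 2π): 4640π.

Therefore ∮_C F · dr = 4640π.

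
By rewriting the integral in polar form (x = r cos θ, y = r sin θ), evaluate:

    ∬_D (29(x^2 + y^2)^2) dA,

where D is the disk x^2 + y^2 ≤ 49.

The region D is 0 ≤ r ≤ 7, 0 ≤ θ ≤ 2π in polar coordinates, where x = r cos(θ), y = r sin(θ), and dA = r dr dθ.

Under the substitution, the integrand becomes 29r^4, so

    ∬_D (29(x^2 + y^2)^2) dA = ∫_{0}^{2π} ∫_{0}^{7} (29r^4) · r dr dθ.

Inner integral (in r): ∫_{0}^{7} (29r^4) · r dr = 3411821/6.

Outer integral (in θ): ∫_{0}^{2π} (3411821/6) dθ = 3411821π/3.

Therefore ∬_D (29(x^2 + y^2)^2) dA = 3411821π/3.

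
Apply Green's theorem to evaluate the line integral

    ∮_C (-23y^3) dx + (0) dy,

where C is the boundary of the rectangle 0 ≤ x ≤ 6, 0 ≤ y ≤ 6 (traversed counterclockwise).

Green's theorem converts the closed line integral into a double integral over the enclosed region D:

    ∮_C P dx + Q dy = ∬_D (∂Q/∂x - ∂P/∂y) dA.

Here P = -23y^3, Q = 0, so

    ∂Q/∂x = 0,    ∂P/∂y = -69y^2,
    ∂Q/∂x - ∂P/∂y = 69y^2.

D is the region 0 ≤ x ≤ 6, 0 ≤ y ≤ 6. Evaluating the double integral:

    ∬_D (69y^2) dA = ∫_0^{6} ∫_0^{6} (69y^2) dy dx.

Inner (y from 0 to 6): 4968.
Outer (x from 0 to 6): 29808.

Therefore ∮_C P dx + Q dy = 29808.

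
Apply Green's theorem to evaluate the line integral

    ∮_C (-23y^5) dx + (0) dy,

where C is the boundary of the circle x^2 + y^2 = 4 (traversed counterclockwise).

Green's theorem converts the closed line integral into a double integral over the enclosed region D:

    ∮_C P dx + Q dy = ∬_D (∂Q/∂x - ∂P/∂y) dA.

Here P = -23y^5, Q = 0, so

    ∂Q/∂x = 0,    ∂P/∂y = -115y^4,
    ∂Q/∂x - ∂P/∂y = 115y^4.

D is the region x^2 + y^2 ≤ 4. Evaluating the double integral:

In polar coordinates (x = r cos θ, y = r sin θ, dA = r dr dθ) the integrand becomes 115r^4sin(θ)^4, so

    ∬_D (115y^4) dA = ∫_0^{2π} ∫_0^{2} (115r^4sin(θ)^4) · r dr dθ.

Inner (r from 0 to 2): 3680sin(θ)^4/3.
Outer (θ from 0 to 2π): 920π.

Therefore ∮_C P dx + Q dy = 920π.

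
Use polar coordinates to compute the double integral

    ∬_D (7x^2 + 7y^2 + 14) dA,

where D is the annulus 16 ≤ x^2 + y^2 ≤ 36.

The region D is 4 ≤ r ≤ 6, 0 ≤ θ ≤ 2π in polar coordinates, where x = r cos(θ), y = r sin(θ), and dA = r dr dθ.

Under the substitution, the integrand becomes 7r^2 + 14, so

    ∬_D (7x^2 + 7y^2 + 14) dA = ∫_{0}^{2π} ∫_{4}^{6} (7r^2 + 14) · r dr dθ.

Inner integral (in r): ∫_{4}^{6} (7r^2 + 14) · r dr = 1960.

Outer integral (in θ): ∫_{0}^{2π} (1960) dθ = 3920π.

Therefore ∬_D (7x^2 + 7y^2 + 14) dA = 3920π.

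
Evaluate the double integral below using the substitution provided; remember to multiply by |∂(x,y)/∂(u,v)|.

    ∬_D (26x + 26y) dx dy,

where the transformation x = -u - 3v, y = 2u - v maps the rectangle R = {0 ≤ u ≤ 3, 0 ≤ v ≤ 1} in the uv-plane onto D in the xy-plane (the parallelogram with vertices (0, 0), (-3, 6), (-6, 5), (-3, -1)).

Compute the Jacobian determinant of (x, y) with respect to (u, v):

    ∂(x,y)/∂(u,v) = | -1  -3 | = (-1)(-1) - (-3)(2) = 7.
                   | 2  -1 |

Its absolute value is |J| = 7 (the area scaling factor).

Substituting x = -u - 3v, y = 2u - v into the integrand,

    26x + 26y → 26u - 104v,

so the integral becomes

    ∬_R (26u - 104v) · |J| du dv = ∫_0^3 ∫_0^1 (182u - 728v) dv du.

Inner (v): 182u - 364.
Outer (u): -273.

Therefore ∬_D (26x + 26y) dx dy = -273.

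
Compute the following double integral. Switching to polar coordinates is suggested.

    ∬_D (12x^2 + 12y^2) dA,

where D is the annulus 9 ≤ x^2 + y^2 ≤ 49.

The region D is 3 ≤ r ≤ 7, 0 ≤ θ ≤ 2π in polar coordinates, where x = r cos(θ), y = r sin(θ), and dA = r dr dθ.

Under the substitution, the integrand becomes 12r^2, so

    ∬_D (12x^2 + 12y^2) dA = ∫_{0}^{2π} ∫_{3}^{7} (12r^2) · r dr dθ.

Inner integral (in r): ∫_{3}^{7} (12r^2) · r dr = 6960.

Outer integral (in θ): ∫_{0}^{2π} (6960) dθ = 13920π.

Therefore ∬_D (12x^2 + 12y^2) dA = 13920π.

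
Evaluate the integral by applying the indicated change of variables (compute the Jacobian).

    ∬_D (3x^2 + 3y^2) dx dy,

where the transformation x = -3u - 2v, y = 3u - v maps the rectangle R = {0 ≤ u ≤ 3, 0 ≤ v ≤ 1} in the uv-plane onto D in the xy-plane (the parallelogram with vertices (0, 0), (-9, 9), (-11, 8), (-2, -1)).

Compute the Jacobian determinant of (x, y) with respect to (u, v):

    ∂(x,y)/∂(u,v) = | -3  -2 | = (-3)(-1) - (-2)(3) = 9.
                   | 3  -1 |

Its absolute value is |J| = 9 (the area scaling factor).

Substituting x = -3u - 2v, y = 3u - v into the integrand,

    3x^2 + 3y^2 → 54u^2 + 18u v + 15v^2,

so the integral becomes

    ∬_R (54u^2 + 18u v + 15v^2) · |J| du dv = ∫_0^3 ∫_0^1 (486u^2 + 162u v + 135v^2) dv du.

Inner (v): 486u^2 + 81u + 45.
Outer (u): 9747/2.

Therefore ∬_D (3x^2 + 3y^2) dx dy = 9747/2.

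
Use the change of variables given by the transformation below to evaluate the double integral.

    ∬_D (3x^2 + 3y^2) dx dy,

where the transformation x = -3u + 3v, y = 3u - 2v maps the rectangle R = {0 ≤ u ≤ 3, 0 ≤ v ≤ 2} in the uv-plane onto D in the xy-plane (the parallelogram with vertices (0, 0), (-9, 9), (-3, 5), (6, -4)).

Compute the Jacobian determinant of (x, y) with respect to (u, v):

    ∂(x,y)/∂(u,v) = | -3  3 | = (-3)(-2) - (3)(3) = -3.
                   | 3  -2 |

Its absolute value is |J| = 3 (the area scaling factor).

Substituting x = -3u + 3v, y = 3u - 2v into the integrand,

    3x^2 + 3y^2 → 54u^2 - 90u v + 39v^2,

so the integral becomes

    ∬_R (54u^2 - 90u v + 39v^2) · |J| du dv = ∫_0^3 ∫_0^2 (162u^2 - 270u v + 117v^2) dv du.

Inner (v): 324u^2 - 540u + 312.
Outer (u): 1422.

Therefore ∬_D (3x^2 + 3y^2) dx dy = 1422.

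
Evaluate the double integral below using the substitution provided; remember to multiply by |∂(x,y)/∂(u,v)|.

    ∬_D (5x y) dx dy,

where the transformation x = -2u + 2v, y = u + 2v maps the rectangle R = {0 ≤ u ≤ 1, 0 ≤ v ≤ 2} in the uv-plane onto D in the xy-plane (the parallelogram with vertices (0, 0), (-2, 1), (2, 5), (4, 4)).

Compute the Jacobian determinant of (x, y) with respect to (u, v):

    ∂(x,y)/∂(u,v) = | -2  2 | = (-2)(2) - (2)(1) = -6.
                   | 1  2 |

Its absolute value is |J| = 6 (the area scaling factor).

Substituting x = -2u + 2v, y = u + 2v into the integrand,

    5x y → -10u^2 - 10u v + 20v^2,

so the integral becomes

    ∬_R (-10u^2 - 10u v + 20v^2) · |J| du dv = ∫_0^1 ∫_0^2 (-60u^2 - 60u v + 120v^2) dv du.

Inner (v): -120u^2 - 120u + 320.
Outer (u): 220.

Therefore ∬_D (5x y) dx dy = 220.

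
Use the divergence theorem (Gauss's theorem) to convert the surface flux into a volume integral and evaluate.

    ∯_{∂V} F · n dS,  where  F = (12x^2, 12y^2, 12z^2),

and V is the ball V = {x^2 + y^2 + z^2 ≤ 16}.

By the divergence theorem,

    ∯_{∂V} F · n dS = ∭_V (∇ · F) dV.

Compute the divergence:
    ∇ · F = ∂F_x/∂x + ∂F_y/∂y + ∂F_z/∂z = 24x + 24y + 24z.

In spherical coordinates, x = ρ sin(φ) cos(θ), y = ρ sin(φ) sin(θ), z = ρ cos(φ), dV = ρ^2 sin(φ) dρ dφ dθ, with 0 ≤ ρ ≤ 4, 0 ≤ φ ≤ π, 0 ≤ θ ≤ 2π.

The integrand, after substitution and multiplying by the volume element, becomes (24ρ (sqrt(2)sin(φ)sin(θ + π/4) + cos(φ))) · ρ^2 sin(φ), so

    ∭_V (∇·F) dV = ∫_0^{2π} ∫_0^{π} ∫_0^{4} (24ρ (sqrt(2)sin(φ)sin(θ + π/4) + cos(φ))) · ρ^2 sin(φ) dρ dφ dθ.

Inner (ρ from 0 to 4): 1536(sqrt(2)sin(φ)sin(θ + π/4) + cos(φ))sin(φ).
Middle (φ from 0 to π): 768sqrt(2)π sin(θ + π/4).
Outer (θ from 0 to 2π): 0.

Therefore ∯_{∂V} F · n dS = 0.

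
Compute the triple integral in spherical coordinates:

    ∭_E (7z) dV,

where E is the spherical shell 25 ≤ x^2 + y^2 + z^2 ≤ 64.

In spherical coordinates, x = ρ sin(φ) cos(θ), y = ρ sin(φ) sin(θ), z = ρ cos(φ), and dV = ρ^2 sin(φ) dρ dφ dθ.

The integrand becomes 7ρ cos(φ), so

    ∭_E (7z) dV = ∫_{0}^{2π} ∫_{0}^{π} ∫_{5}^{8} (7ρ cos(φ)) · ρ^2 sin(φ) dρ dφ dθ.

Inner (ρ): 24297sin(2φ)/8.
Middle (φ): 0.
Outer (θ): 0.

Therefore the triple integral equals 0.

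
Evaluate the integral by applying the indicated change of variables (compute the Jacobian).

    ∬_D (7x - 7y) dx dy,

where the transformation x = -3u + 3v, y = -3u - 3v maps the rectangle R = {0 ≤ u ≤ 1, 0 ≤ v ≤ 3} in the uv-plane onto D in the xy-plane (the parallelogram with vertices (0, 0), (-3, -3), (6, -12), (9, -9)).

Compute the Jacobian determinant of (x, y) with respect to (u, v):

    ∂(x,y)/∂(u,v) = | -3  3 | = (-3)(-3) - (3)(-3) = 18.
                   | -3  -3 |

Its absolute value is |J| = 18 (the area scaling factor).

Substituting x = -3u + 3v, y = -3u - 3v into the integrand,

    7x - 7y → 42v,

so the integral becomes

    ∬_R (42v) · |J| du dv = ∫_0^1 ∫_0^3 (756v) dv du.

Inner (v): 3402.
Outer (u): 3402.

Therefore ∬_D (7x - 7y) dx dy = 3402.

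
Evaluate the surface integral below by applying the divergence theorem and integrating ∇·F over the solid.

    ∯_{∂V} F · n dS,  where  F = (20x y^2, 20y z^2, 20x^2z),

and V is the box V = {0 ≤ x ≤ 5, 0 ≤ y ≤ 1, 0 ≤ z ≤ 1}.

By the divergence theorem,

    ∯_{∂V} F · n dS = ∭_V (∇ · F) dV.

Compute the divergence:
    ∇ · F = ∂F_x/∂x + ∂F_y/∂y + ∂F_z/∂z = 20y^2 + 20z^2 + 20x^2 = 20x^2 + 20y^2 + 20z^2.

V is a rectangular box, so dV = dx dy dz with 0 ≤ x ≤ 5, 0 ≤ y ≤ 1, 0 ≤ z ≤ 1.

Integrate (20x^2 + 20y^2 + 20z^2) over V as an iterated integral:

    ∭_V (∇·F) dV = ∫_0^{5} ∫_0^{1} ∫_0^{1} (20x^2 + 20y^2 + 20z^2) dz dy dx.

Inner (z from 0 to 1): 20x^2 + 20y^2 + 20/3.
Middle (y from 0 to 1): 20x^2 + 40/3.
Outer (x from 0 to 5): 900.

Therefore ∯_{∂V} F · n dS = 900.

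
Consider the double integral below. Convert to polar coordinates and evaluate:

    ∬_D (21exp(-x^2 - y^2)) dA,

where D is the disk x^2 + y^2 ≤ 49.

The region D is 0 ≤ r ≤ 7, 0 ≤ θ ≤ 2π in polar coordinates, where x = r cos(θ), y = r sin(θ), and dA = r dr dθ.

Under the substitution, the integrand becomes 21exp(-r^2), so

    ∬_D (21exp(-x^2 - y^2)) dA = ∫_{0}^{2π} ∫_{0}^{7} (21exp(-r^2)) · r dr dθ.

Inner integral (in r): ∫_{0}^{7} (21exp(-r^2)) · r dr = 21/2 - 21exp(-49)/2.

Outer integral (in θ): ∫_{0}^{2π} (21/2 - 21exp(-49)/2) dθ = -21π exp(-49) + 21π.

Therefore ∬_D (21exp(-x^2 - y^2)) dA = -21π exp(-49) + 21π.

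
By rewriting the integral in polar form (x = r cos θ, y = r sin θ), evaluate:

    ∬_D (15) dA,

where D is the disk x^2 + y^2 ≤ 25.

The region D is 0 ≤ r ≤ 5, 0 ≤ θ ≤ 2π in polar coordinates, where x = r cos(θ), y = r sin(θ), and dA = r dr dθ.

Under the substitution, the integrand becomes 15, so

    ∬_D (15) dA = ∫_{0}^{2π} ∫_{0}^{5} (15) · r dr dθ.

Inner integral (in r): ∫_{0}^{5} (15) · r dr = 375/2.

Outer integral (in θ): ∫_{0}^{2π} (375/2) dθ = 375π.

Therefore ∬_D (15) dA = 375π.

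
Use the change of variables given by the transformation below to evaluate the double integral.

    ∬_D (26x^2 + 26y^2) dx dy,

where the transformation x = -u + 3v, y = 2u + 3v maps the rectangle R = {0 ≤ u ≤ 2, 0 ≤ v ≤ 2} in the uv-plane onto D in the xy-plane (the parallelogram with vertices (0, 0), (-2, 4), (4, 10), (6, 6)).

Compute the Jacobian determinant of (x, y) with respect to (u, v):

    ∂(x,y)/∂(u,v) = | -1  3 | = (-1)(3) - (3)(2) = -9.
                   | 2  3 |

Its absolute value is |J| = 9 (the area scaling factor).

Substituting x = -u + 3v, y = 2u + 3v into the integrand,

    26x^2 + 26y^2 → 130u^2 + 156u v + 468v^2,

so the integral becomes

    ∬_R (130u^2 + 156u v + 468v^2) · |J| du dv = ∫_0^2 ∫_0^2 (1170u^2 + 1404u v + 4212v^2) dv du.

Inner (v): 2340u^2 + 2808u + 11232.
Outer (u): 34320.

Therefore ∬_D (26x^2 + 26y^2) dx dy = 34320.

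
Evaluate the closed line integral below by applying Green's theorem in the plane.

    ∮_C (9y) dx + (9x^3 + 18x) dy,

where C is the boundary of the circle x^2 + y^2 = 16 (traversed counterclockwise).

Green's theorem converts the closed line integral into a double integral over the enclosed region D:

    ∮_C P dx + Q dy = ∬_D (∂Q/∂x - ∂P/∂y) dA.

Here P = 9y, Q = 9x^3 + 18x, so

    ∂Q/∂x = 27x^2 + 18,    ∂P/∂y = 9,
    ∂Q/∂x - ∂P/∂y = 27x^2 + 9.

D is the region x^2 + y^2 ≤ 16. Evaluating the double integral:

In polar coordinates (x = r cos θ, y = r sin θ, dA = r dr dθ) the integrand becomes 27r^2cos(θ)^2 + 9, so

    ∬_D (27x^2 + 9) dA = ∫_0^{2π} ∫_0^{4} (27r^2cos(θ)^2 + 9) · r dr dθ.

Inner (r from 0 to 4): 1728cos(θ)^2 + 72.
Outer (θ from 0 to 2π): 1872π.

Therefore ∮_C P dx + Q dy = 1872π.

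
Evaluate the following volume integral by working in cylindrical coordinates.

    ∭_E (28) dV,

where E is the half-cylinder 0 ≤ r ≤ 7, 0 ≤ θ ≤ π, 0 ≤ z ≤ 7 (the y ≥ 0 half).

In cylindrical coordinates, x = r cos(θ), y = r sin(θ), z = z, and dV = r dr dθ dz.

The integrand becomes 28, so

    ∭_E (28) dV = ∫_{0}^{π} ∫_{0}^{7} ∫_{0}^{7} (28) · r dz dr dθ.

Inner (z): 196r.
Middle (r from 0 to 7): 4802.
Outer (θ): 4802π.

Therefore the triple integral equals 4802π.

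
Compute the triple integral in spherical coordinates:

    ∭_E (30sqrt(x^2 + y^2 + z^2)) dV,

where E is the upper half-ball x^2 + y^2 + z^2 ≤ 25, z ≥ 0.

In spherical coordinates, x = ρ sin(φ) cos(θ), y = ρ sin(φ) sin(θ), z = ρ cos(φ), and dV = ρ^2 sin(φ) dρ dφ dθ.

The integrand becomes 30ρ, so

    ∭_E (30sqrt(x^2 + y^2 + z^2)) dV = ∫_{0}^{2π} ∫_{0}^{π/2} ∫_{0}^{5} (30ρ) · ρ^2 sin(φ) dρ dφ dθ.

Inner (ρ): 9375sin(φ)/2.
Middle (φ): 9375/2.
Outer (θ): 9375π.

Therefore the triple integral equals 9375π.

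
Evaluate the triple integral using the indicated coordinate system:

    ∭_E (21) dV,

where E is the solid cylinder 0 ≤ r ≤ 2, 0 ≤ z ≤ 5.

In cylindrical coordinates, x = r cos(θ), y = r sin(θ), z = z, and dV = r dr dθ dz.

The integrand becomes 21, so

    ∭_E (21) dV = ∫_{0}^{2π} ∫_{0}^{2} ∫_{0}^{5} (21) · r dz dr dθ.

Inner (z): 105r.
Middle (r from 0 to 2): 210.
Outer (θ): 420π.

Therefore the triple integral equals 420π.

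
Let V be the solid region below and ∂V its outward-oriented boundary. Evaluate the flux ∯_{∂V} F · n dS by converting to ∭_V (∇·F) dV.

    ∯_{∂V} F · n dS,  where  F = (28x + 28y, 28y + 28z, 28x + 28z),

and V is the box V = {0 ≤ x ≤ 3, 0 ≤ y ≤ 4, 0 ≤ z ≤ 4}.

By the divergence theorem,

    ∯_{∂V} F · n dS = ∭_V (∇ · F) dV.

Compute the divergence:
    ∇ · F = ∂F_x/∂x + ∂F_y/∂y + ∂F_z/∂z = 28 + 28 + 28 = 84.

V is a rectangular box, so dV = dx dy dz with 0 ≤ x ≤ 3, 0 ≤ y ≤ 4, 0 ≤ z ≤ 4.

Integrate (84) over V as an iterated integral:

    ∭_V (∇·F) dV = ∫_0^{3} ∫_0^{4} ∫_0^{4} (84) dz dy dx.

Inner (z from 0 to 4): 336.
Middle (y from 0 to 4): 1344.
Outer (x from 0 to 3): 4032.

Therefore ∯_{∂V} F · n dS = 4032.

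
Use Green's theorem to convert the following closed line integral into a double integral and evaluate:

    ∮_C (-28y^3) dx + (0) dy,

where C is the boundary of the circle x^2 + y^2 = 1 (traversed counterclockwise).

Green's theorem converts the closed line integral into a double integral over the enclosed region D:

    ∮_C P dx + Q dy = ∬_D (∂Q/∂x - ∂P/∂y) dA.

Here P = -28y^3, Q = 0, so

    ∂Q/∂x = 0,    ∂P/∂y = -84y^2,
    ∂Q/∂x - ∂P/∂y = 84y^2.

D is the region x^2 + y^2 ≤ 1. Evaluating the double integral:

In polar coordinates (x = r cos θ, y = r sin θ, dA = r dr dθ) the integrand becomes 84r^2sin(θ)^2, so

    ∬_D (84y^2) dA = ∫_0^{2π} ∫_0^{1} (84r^2sin(θ)^2) · r dr dθ.

Inner (r from 0 to 1): 21sin(θ)^2.
Outer (θ from 0 to 2π): 21π.

Therefore ∮_C P dx + Q dy = 21π.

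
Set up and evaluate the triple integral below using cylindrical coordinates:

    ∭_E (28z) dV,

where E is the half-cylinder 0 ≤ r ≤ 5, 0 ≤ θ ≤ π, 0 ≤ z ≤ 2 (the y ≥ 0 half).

In cylindrical coordinates, x = r cos(θ), y = r sin(θ), z = z, and dV = r dr dθ dz.

The integrand becomes 28z, so

    ∭_E (28z) dV = ∫_{0}^{π} ∫_{0}^{5} ∫_{0}^{2} (28z) · r dz dr dθ.

Inner (z): 56r.
Middle (r from 0 to 5): 700.
Outer (θ): 700π.

Therefore the triple integral equals 700π.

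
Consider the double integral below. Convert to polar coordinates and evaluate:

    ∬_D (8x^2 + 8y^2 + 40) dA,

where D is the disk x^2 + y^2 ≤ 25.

The region D is 0 ≤ r ≤ 5, 0 ≤ θ ≤ 2π in polar coordinates, where x = r cos(θ), y = r sin(θ), and dA = r dr dθ.

Under the substitution, the integrand becomes 8r^2 + 40, so

    ∬_D (8x^2 + 8y^2 + 40) dA = ∫_{0}^{2π} ∫_{0}^{5} (8r^2 + 40) · r dr dθ.

Inner integral (in r): ∫_{0}^{5} (8r^2 + 40) · r dr = 1750.

Outer integral (in θ): ∫_{0}^{2π} (1750) dθ = 3500π.

Therefore ∬_D (8x^2 + 8y^2 + 40) dA = 3500π.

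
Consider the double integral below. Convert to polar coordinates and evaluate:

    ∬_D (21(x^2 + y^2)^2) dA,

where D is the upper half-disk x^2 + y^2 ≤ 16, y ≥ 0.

The region D is 0 ≤ r ≤ 4, 0 ≤ θ ≤ π in polar coordinates, where x = r cos(θ), y = r sin(θ), and dA = r dr dθ.

Under the substitution, the integrand becomes 21r^4, so

    ∬_D (21(x^2 + y^2)^2) dA = ∫_{0}^{π} ∫_{0}^{4} (21r^4) · r dr dθ.

Inner integral (in r): ∫_{0}^{4} (21r^4) · r dr = 14336.

Outer integral (in θ): ∫_{0}^{π} (14336) dθ = 14336π.

Therefore ∬_D (21(x^2 + y^2)^2) dA = 14336π.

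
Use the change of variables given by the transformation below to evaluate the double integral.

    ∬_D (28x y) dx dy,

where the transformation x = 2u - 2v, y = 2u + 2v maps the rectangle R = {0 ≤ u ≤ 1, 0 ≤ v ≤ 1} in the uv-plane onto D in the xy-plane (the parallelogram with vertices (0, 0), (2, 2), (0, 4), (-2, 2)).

Compute the Jacobian determinant of (x, y) with respect to (u, v):

    ∂(x,y)/∂(u,v) = | 2  -2 | = (2)(2) - (-2)(2) = 8.
                   | 2  2 |

Its absolute value is |J| = 8 (the area scaling factor).

Substituting x = 2u - 2v, y = 2u + 2v into the integrand,

    28x y → 112u^2 - 112v^2,

so the integral becomes

    ∬_R (112u^2 - 112v^2) · |J| du dv = ∫_0^1 ∫_0^1 (896u^2 - 896v^2) dv du.

Inner (v): 896u^2 - 896/3.
Outer (u): 0.

Therefore ∬_D (28x y) dx dy = 0.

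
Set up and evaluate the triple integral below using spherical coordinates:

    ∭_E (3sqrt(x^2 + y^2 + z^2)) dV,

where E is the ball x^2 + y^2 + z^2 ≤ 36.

In spherical coordinates, x = ρ sin(φ) cos(θ), y = ρ sin(φ) sin(θ), z = ρ cos(φ), and dV = ρ^2 sin(φ) dρ dφ dθ.

The integrand becomes 3ρ, so

    ∭_E (3sqrt(x^2 + y^2 + z^2)) dV = ∫_{0}^{2π} ∫_{0}^{π} ∫_{0}^{6} (3ρ) · ρ^2 sin(φ) dρ dφ dθ.

Inner (ρ): 972sin(φ).
Middle (φ): 1944.
Outer (θ): 3888π.

Therefore the triple integral equals 3888π.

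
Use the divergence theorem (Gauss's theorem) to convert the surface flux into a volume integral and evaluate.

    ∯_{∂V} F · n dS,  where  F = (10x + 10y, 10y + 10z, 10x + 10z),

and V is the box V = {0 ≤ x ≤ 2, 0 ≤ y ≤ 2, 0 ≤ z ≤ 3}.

By the divergence theorem,

    ∯_{∂V} F · n dS = ∭_V (∇ · F) dV.

Compute the divergence:
    ∇ · F = ∂F_x/∂x + ∂F_y/∂y + ∂F_z/∂z = 10 + 10 + 10 = 30.

V is a rectangular box, so dV = dx dy dz with 0 ≤ x ≤ 2, 0 ≤ y ≤ 2, 0 ≤ z ≤ 3.

Integrate (30) over V as an iterated integral:

    ∭_V (∇·F) dV = ∫_0^{2} ∫_0^{2} ∫_0^{3} (30) dz dy dx.

Inner (z from 0 to 3): 90.
Middle (y from 0 to 2): 180.
Outer (x from 0 to 2): 360.

Therefore ∯_{∂V} F · n dS = 360.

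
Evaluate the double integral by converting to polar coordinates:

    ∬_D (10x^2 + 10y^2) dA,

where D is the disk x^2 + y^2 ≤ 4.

The region D is 0 ≤ r ≤ 2, 0 ≤ θ ≤ 2π in polar coordinates, where x = r cos(θ), y = r sin(θ), and dA = r dr dθ.

Under the substitution, the integrand becomes 10r^2, so

    ∬_D (10x^2 + 10y^2) dA = ∫_{0}^{2π} ∫_{0}^{2} (10r^2) · r dr dθ.

Inner integral (in r): ∫_{0}^{2} (10r^2) · r dr = 40.

Outer integral (in θ): ∫_{0}^{2π} (40) dθ = 80π.

Therefore ∬_D (10x^2 + 10y^2) dA = 80π.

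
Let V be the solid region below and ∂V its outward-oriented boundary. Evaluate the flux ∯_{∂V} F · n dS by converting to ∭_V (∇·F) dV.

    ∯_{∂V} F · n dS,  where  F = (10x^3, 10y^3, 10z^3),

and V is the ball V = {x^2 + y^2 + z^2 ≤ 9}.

By the divergence theorem,

    ∯_{∂V} F · n dS = ∭_V (∇ · F) dV.

Compute the divergence:
    ∇ · F = ∂F_x/∂x + ∂F_y/∂y + ∂F_z/∂z = 30x^2 + 30y^2 + 30z^2.

In spherical coordinates, x = ρ sin(φ) cos(θ), y = ρ sin(φ) sin(θ), z = ρ cos(φ), dV = ρ^2 sin(φ) dρ dφ dθ, with 0 ≤ ρ ≤ 3, 0 ≤ φ ≤ π, 0 ≤ θ ≤ 2π.

The integrand, after substitution and multiplying by the volume element, becomes (30ρ^2) · ρ^2 sin(φ), so

    ∭_V (∇·F) dV = ∫_0^{2π} ∫_0^{π} ∫_0^{3} (30ρ^2) · ρ^2 sin(φ) dρ dφ dθ.

Inner (ρ from 0 to 3): 1458sin(φ).
Middle (φ from 0 to π): 2916.
Outer (θ from 0 to 2π): 5832π.

Therefore ∯_{∂V} F · n dS = 5832π.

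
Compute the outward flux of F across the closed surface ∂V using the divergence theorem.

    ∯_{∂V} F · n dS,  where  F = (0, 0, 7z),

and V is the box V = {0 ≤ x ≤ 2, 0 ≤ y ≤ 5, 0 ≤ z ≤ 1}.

By the divergence theorem,

    ∯_{∂V} F · n dS = ∭_V (∇ · F) dV.

Compute the divergence:
    ∇ · F = ∂F_x/∂x + ∂F_y/∂y + ∂F_z/∂z = 0 + 0 + 7 = 7.

V is a rectangular box, so dV = dx dy dz with 0 ≤ x ≤ 2, 0 ≤ y ≤ 5, 0 ≤ z ≤ 1.

Integrate (7) over V as an iterated integral:

    ∭_V (∇·F) dV = ∫_0^{2} ∫_0^{5} ∫_0^{1} (7) dz dy dx.

Inner (z from 0 to 1): 7.
Middle (y from 0 to 5): 35.
Outer (x from 0 to 2): 70.

Therefore ∯_{∂V} F · n dS = 70.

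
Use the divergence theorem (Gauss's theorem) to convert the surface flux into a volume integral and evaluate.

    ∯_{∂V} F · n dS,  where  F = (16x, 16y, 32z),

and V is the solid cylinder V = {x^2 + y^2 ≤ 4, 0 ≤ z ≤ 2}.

By the divergence theorem,

    ∯_{∂V} F · n dS = ∭_V (∇ · F) dV.

Compute the divergence:
    ∇ · F = ∂F_x/∂x + ∂F_y/∂y + ∂F_z/∂z = 16 + 16 + 32 = 64.

In cylindrical coordinates, x = r cos(θ), y = r sin(θ), z = z, dV = r dr dθ dz, with 0 ≤ r ≤ 2, 0 ≤ θ ≤ 2π, 0 ≤ z ≤ 2.

The integrand, after substitution and multiplying by the volume element, becomes (64) · r, so

    ∭_V (∇·F) dV = ∫_0^{2π} ∫_0^{2} ∫_0^{2} (64) · r dz dr dθ.

Inner (z from 0 to 2): 128r.
Middle (r from 0 to 2): 256.
Outer (θ from 0 to 2π): 512π.

Therefore ∯_{∂V} F · n dS = 512π.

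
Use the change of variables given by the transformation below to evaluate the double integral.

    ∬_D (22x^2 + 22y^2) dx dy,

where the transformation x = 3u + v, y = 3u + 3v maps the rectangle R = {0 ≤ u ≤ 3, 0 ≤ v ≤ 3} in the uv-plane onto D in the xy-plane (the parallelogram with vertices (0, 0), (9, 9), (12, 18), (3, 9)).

Compute the Jacobian determinant of (x, y) with respect to (u, v):

    ∂(x,y)/∂(u,v) = | 3  1 | = (3)(3) - (1)(3) = 6.
                   | 3  3 |

Its absolute value is |J| = 6 (the area scaling factor).

Substituting x = 3u + v, y = 3u + 3v into the integrand,

    22x^2 + 22y^2 → 396u^2 + 528u v + 220v^2,

so the integral becomes

    ∬_R (396u^2 + 528u v + 220v^2) · |J| du dv = ∫_0^3 ∫_0^3 (2376u^2 + 3168u v + 1320v^2) dv du.

Inner (v): 7128u^2 + 14256u + 11880.
Outer (u): 163944.

Therefore ∬_D (22x^2 + 22y^2) dx dy = 163944.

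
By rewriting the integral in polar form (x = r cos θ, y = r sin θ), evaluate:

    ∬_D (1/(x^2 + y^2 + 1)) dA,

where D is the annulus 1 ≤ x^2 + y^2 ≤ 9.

The region D is 1 ≤ r ≤ 3, 0 ≤ θ ≤ 2π in polar coordinates, where x = r cos(θ), y = r sin(θ), and dA = r dr dθ.

Under the substitution, the integrand becomes 1/(r^2 + 1), so

    ∬_D (1/(x^2 + y^2 + 1)) dA = ∫_{0}^{2π} ∫_{1}^{3} (1/(r^2 + 1)) · r dr dθ.

Inner integral (in r): ∫_{1}^{3} (1/(r^2 + 1)) · r dr = log(5)/2.

Outer integral (in θ): ∫_{0}^{2π} (log(5)/2) dθ = π log(5).

Therefore ∬_D (1/(x^2 + y^2 + 1)) dA = π log(5).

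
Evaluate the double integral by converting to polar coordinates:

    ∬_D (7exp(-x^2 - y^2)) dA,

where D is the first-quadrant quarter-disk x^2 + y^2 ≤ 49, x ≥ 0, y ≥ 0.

The region D is 0 ≤ r ≤ 7, 0 ≤ θ ≤ π/2 in polar coordinates, where x = r cos(θ), y = r sin(θ), and dA = r dr dθ.

Under the substitution, the integrand becomes 7exp(-r^2), so

    ∬_D (7exp(-x^2 - y^2)) dA = ∫_{0}^{π/2} ∫_{0}^{7} (7exp(-r^2)) · r dr dθ.

Inner integral (in r): ∫_{0}^{7} (7exp(-r^2)) · r dr = 7/2 - 7exp(-49)/2.

Outer integral (in θ): ∫_{0}^{π/2} (7/2 - 7exp(-49)/2) dθ = -7π (1 - exp(49))exp(-49)/4.

Therefore ∬_D (7exp(-x^2 - y^2)) dA = -7π (1 - exp(49))exp(-49)/4.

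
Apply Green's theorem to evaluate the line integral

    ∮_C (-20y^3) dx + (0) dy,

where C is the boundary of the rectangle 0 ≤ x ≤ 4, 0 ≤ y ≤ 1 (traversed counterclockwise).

Green's theorem converts the closed line integral into a double integral over the enclosed region D:

    ∮_C P dx + Q dy = ∬_D (∂Q/∂x - ∂P/∂y) dA.

Here P = -20y^3, Q = 0, so

    ∂Q/∂x = 0,    ∂P/∂y = -60y^2,
    ∂Q/∂x - ∂P/∂y = 60y^2.

D is the region 0 ≤ x ≤ 4, 0 ≤ y ≤ 1. Evaluating the double integral:

    ∬_D (60y^2) dA = ∫_0^{4} ∫_0^{1} (60y^2) dy dx.

Inner (y from 0 to 1): 20.
Outer (x from 0 to 4): 80.

Therefore ∮_C P dx + Q dy = 80.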